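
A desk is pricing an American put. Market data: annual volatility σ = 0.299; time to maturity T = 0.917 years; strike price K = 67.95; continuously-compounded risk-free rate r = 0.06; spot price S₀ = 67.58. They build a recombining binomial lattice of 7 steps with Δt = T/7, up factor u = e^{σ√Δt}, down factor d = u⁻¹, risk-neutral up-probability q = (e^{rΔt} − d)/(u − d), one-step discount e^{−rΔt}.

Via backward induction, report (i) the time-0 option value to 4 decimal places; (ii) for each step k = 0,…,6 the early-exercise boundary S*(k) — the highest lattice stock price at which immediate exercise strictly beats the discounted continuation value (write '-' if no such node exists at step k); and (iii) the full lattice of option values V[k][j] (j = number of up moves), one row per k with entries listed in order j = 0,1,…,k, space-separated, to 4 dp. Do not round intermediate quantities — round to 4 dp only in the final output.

price = 6.5816
boundary = - - - 48.8450 43.8350 48.8450 54.4277
tree:
6.5816
9.7255 3.6552
13.8951 5.8597 1.5883
19.1050 9.0920 2.8370 0.4100
24.1150 13.5348 4.9533 0.8423 0.0000
28.6111 19.1050 8.3790 1.7303 0.0000 0.0000
32.6461 24.1150 13.5223 3.5545 0.0000 0.0000 0.0000
36.2672 28.6111 19.1050 7.3017 0.0000 0.0000 0.0000 0.0000

Δt=0.13100  u=1.11429  d=0.89743  q=0.50936  discount=0.99217
step 7 (expiry): payoffs max(K−S,0) = 36.2672 28.6111 19.1050 7.3017 0.0000 0.0000 0.0000 0.0000
step 6: (k=6,j=0): S=35.3039, (K−S)⁺=32.6461, hold=32.1141 ⇒ V=32.6461 exercise | (k=6,j=1): S=43.8350, (K−S)⁺=24.1150, hold=23.5830 ⇒ V=24.1150 exercise | (k=6,j=2): S=54.4277, (K−S)⁺=13.5223, hold=12.9903 ⇒ V=13.5223 exercise | (k=6,j=3): S=67.5800, (K−S)⁺=0.3700, hold=3.5545 ⇒ V=3.5545 continue | (k=6,j=4): S=83.9106, (K−S)⁺=0.0000, hold=0.0000 ⇒ V=0.0000 continue | (k=6,j=5): S=104.1874, (K−S)⁺=0.0000, hold=0.0000 ⇒ V=0.0000 continue | (k=6,j=6): S=129.3641, (K−S)⁺=0.0000, hold=0.0000 ⇒ V=0.0000 continue  boundary S*=54.4277
step 5: (k=5,j=0): S=39.3389, (K−S)⁺=28.6111, hold=28.0791 ⇒ V=28.6111 exercise | (k=5,j=1): S=48.8450, (K−S)⁺=19.1050, hold=18.5730 ⇒ V=19.1050 exercise | (k=5,j=2): S=60.6483, (K−S)⁺=7.3017, hold=8.3790 ⇒ V=8.3790 continue | (k=5,j=3): S=75.3039, (K−S)⁺=0.0000, hold=1.7303 ⇒ V=1.7303 continue | (k=5,j=4): S=93.5009, (K−S)⁺=0.0000, hold=0.0000 ⇒ V=0.0000 continue | (k=5,j=5): S=116.0953, (K−S)⁺=0.0000, hold=0.0000 ⇒ V=0.0000 continue  boundary S*=48.8450
step 4: (k=4,j=0): S=43.8350, (K−S)⁺=24.1150, hold=23.5830 ⇒ V=24.1150 exercise | (k=4,j=1): S=54.4277, (K−S)⁺=13.5223, hold=13.5348 ⇒ V=13.5348 continue | (k=4,j=2): S=67.5800, (K−S)⁺=0.3700, hold=4.9533 ⇒ V=4.9533 continue | (k=4,j=3): S=83.9106, (K−S)⁺=0.0000, hold=0.8423 ⇒ V=0.8423 continue | (k=4,j=4): S=104.1874, (K−S)⁺=0.0000, hold=0.0000 ⇒ V=0.0000 continue  boundary S*=43.8350
step 3: (k=3,j=0): S=48.8450, (K−S)⁺=19.1050, hold=18.5793 ⇒ V=19.1050 exercise | (k=3,j=1): S=60.6483, (K−S)⁺=7.3017, hold=9.0920 ⇒ V=9.0920 continue | (k=3,j=2): S=75.3039, (K−S)⁺=0.0000, hold=2.8370 ⇒ V=2.8370 continue | (k=3,j=3): S=93.5009, (K−S)⁺=0.0000, hold=0.4100 ⇒ V=0.4100 continue  boundary S*=48.8450
step 2: (k=2,j=0): S=54.4277, (K−S)⁺=13.5223, hold=13.8951 ⇒ V=13.8951 continue | (k=2,j=1): S=67.5800, (K−S)⁺=0.3700, hold=5.8597 ⇒ V=5.8597 continue | (k=2,j=2): S=83.9106, (K−S)⁺=0.0000, hold=1.5883 ⇒ V=1.5883 continue  boundary S*=-
step 1: (k=1,j=0): S=60.6483, (K−S)⁺=7.3017, hold=9.7255 ⇒ V=9.7255 continue | (k=1,j=1): S=75.3039, (K−S)⁺=0.0000, hold=3.6552 ⇒ V=3.6552 continue  boundary S*=-
step 0: (k=0,j=0): S=67.5800, (K−S)⁺=0.3700, hold=6.5816 ⇒ V=6.5816 continue  boundary S*=-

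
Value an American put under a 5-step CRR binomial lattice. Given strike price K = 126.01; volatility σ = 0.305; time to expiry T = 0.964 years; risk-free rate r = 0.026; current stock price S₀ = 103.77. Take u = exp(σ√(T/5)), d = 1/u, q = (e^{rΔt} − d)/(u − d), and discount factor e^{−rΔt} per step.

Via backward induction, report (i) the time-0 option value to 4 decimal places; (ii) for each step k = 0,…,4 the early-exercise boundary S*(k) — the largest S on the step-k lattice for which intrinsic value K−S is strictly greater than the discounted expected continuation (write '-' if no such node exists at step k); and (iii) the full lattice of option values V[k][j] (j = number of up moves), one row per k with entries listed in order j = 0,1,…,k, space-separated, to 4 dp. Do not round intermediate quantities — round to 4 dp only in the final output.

Δt=0.19280, u=1.14330, d=0.87466, q=0.48528, disc=e^(-rΔt)=0.99500
k=5 terminal: V=max(K-S,0) → 72.8894 56.5737 35.2467 7.3693 0.0000 0.0000
k=4: j=0 S=60.7330 intr=65.2770 cont=64.6469 V=65.2770[EX]; j=1 S=79.3868 intr=46.6232 cont=45.9931 V=46.6232[EX]; j=2 S=103.7700 intr=22.2400 cont=21.6099 V=22.2400[EX]; j=3 S=135.6424 intr=0.0000 cont=3.7742 V=3.7742[hold]; j=4 S=177.3042 intr=0.0000 cont=0.0000 V=0.0000[hold]  S*(4)=103.7700
k=3: j=0 S=69.4363 intr=56.5737 cont=55.9436 V=56.5737[EX]; j=1 S=90.7633 intr=35.2467 cont=34.6167 V=35.2467[EX]; j=2 S=118.6407 intr=7.3693 cont=13.2126 V=13.2126[hold]; j=3 S=155.0805 intr=0.0000 cont=1.9330 V=1.9330[hold]  S*(3)=90.7633
k=2: j=0 S=79.3868 intr=46.6232 cont=45.9931 V=46.6232[EX]; j=1 S=103.7700 intr=22.2400 cont=24.4313 V=24.4313[hold]; j=2 S=135.6424 intr=0.0000 cont=7.7002 V=7.7002[hold]  S*(2)=79.3868
k=1: j=0 S=90.7633 intr=35.2467 cont=35.6748 V=35.6748[hold]; j=1 S=118.6407 intr=7.3693 cont=16.2305 V=16.2305[hold]  S*(1)=-
k=0: j=0 S=103.7700 intr=22.2400 cont=26.1077 V=26.1077[hold]  S*(0)=-

price = 26.1077
boundary = - - 79.3868 90.7633 103.7700
tree:
26.1077
35.6748 16.2305
46.6232 24.4313 7.7002
56.5737 35.2467 13.2126 1.9330
65.2770 46.6232 22.2400 3.7742 0.0000
72.8894 56.5737 35.2467 7.3693 0.0000 0.0000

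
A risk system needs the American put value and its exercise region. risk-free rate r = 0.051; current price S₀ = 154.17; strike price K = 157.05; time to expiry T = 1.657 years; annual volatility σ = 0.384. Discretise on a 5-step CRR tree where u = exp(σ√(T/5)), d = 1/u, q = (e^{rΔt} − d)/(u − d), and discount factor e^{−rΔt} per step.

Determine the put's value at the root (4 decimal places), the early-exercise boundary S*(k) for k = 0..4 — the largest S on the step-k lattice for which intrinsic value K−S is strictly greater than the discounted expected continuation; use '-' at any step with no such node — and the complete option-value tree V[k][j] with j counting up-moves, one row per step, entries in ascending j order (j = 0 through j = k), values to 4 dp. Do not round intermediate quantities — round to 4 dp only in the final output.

price = 27.1490
boundary = - - 99.0811 79.4303 99.0811
tree:
27.1490
40.4674 13.8623
57.9689 23.1763 4.3896
77.6197 37.5332 8.6386 0.0000
93.3731 57.9689 17.0006 0.0000 0.0000
106.0022 77.6197 33.4566 0.0000 0.0000 0.0000

params: Δt=0.33140 u=1.24740 d=0.80167 q=0.48320 e^(-rΔt)=0.98324
t_5 payoffs: 106.0022 77.6197 33.4566 0.0000 0.0000 0.0000
t_4: node(4,0) S=63.6769 payoff=93.3731 vs cont=90.7411 → 93.3731 [stop]  node(4,1) S=99.0811 payoff=57.9689 vs cont=55.3368 → 57.9689 [stop]  node(4,2) S=154.1700 payoff=2.8800 vs cont=17.0006 → 17.0006 [wait]  node(4,3) S=239.8882 payoff=0.0000 vs cont=0.0000 → 0.0000 [wait]  node(4,4) S=373.2657 payoff=0.0000 vs cont=0.0000 → 0.0000 [wait]  ⇒ S*(4)=99.0811
t_3: node(3,0) S=79.4303 payoff=77.6197 vs cont=74.9876 → 77.6197 [stop]  node(3,1) S=123.5934 payoff=33.4566 vs cont=37.5332 → 37.5332 [wait]  node(3,2) S=192.3111 payoff=0.0000 vs cont=8.6386 → 8.6386 [wait]  node(3,3) S=299.2358 payoff=0.0000 vs cont=0.0000 → 0.0000 [wait]  ⇒ S*(3)=79.4303
t_2: node(2,0) S=99.0811 payoff=57.9689 vs cont=57.2737 → 57.9689 [stop]  node(2,1) S=154.1700 payoff=2.8800 vs cont=23.1763 → 23.1763 [wait]  node(2,2) S=239.8882 payoff=0.0000 vs cont=4.3896 → 4.3896 [wait]  ⇒ S*(2)=99.0811
t_1: node(1,0) S=123.5934 payoff=33.4566 vs cont=40.4674 → 40.4674 [wait]  node(1,1) S=192.3111 payoff=0.0000 vs cont=13.8623 → 13.8623 [wait]  ⇒ S*(1)=-
t_0: node(0,0) S=154.1700 payoff=2.8800 vs cont=27.1490 → 27.1490 [wait]  ⇒ S*(0)=-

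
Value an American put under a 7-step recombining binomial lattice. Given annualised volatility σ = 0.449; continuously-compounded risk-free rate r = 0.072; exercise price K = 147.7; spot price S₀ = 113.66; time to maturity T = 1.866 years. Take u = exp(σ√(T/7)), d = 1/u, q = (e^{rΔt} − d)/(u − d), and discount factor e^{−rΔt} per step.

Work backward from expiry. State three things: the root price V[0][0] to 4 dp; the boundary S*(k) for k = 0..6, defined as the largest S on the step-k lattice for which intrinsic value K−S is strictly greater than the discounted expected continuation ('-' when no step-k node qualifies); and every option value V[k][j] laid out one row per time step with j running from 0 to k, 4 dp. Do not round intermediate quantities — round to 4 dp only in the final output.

price = 42.2647
boundary = - - 71.4908 90.1424 71.4908 90.1424 113.6600
tree:
42.2647
57.7912 27.3866
76.2092 40.4492 14.5422
91.0015 57.5576 23.8102 5.2333
102.7331 76.2092 37.8317 9.7992 0.5699
112.0373 91.0015 57.5576 18.2941 1.1252 0.0000
119.4163 102.7331 76.2092 34.0400 2.2217 0.0000 0.0000
125.2686 112.0373 91.0015 57.5576 4.3868 0.0000 0.0000 0.0000

params: Δt=0.26657 u=1.26089 d=0.79309 q=0.48373 e^(-rΔt)=0.98099
t_7 payoffs: 125.2686 112.0373 91.0015 57.5576 4.3868 0.0000 0.0000 0.0000
t_6: node(6,0) S=28.2837 payoff=119.4163 vs cont=116.6085 → 119.4163 [stop]  node(6,1) S=44.9669 payoff=102.7331 vs cont=99.9253 → 102.7331 [stop]  node(6,2) S=71.4908 payoff=76.2092 vs cont=73.4014 → 76.2092 [stop]  node(6,3) S=113.6600 payoff=34.0400 vs cont=31.2322 → 34.0400 [stop]  node(6,4) S=180.7028 payoff=0.0000 vs cont=2.2217 → 2.2217 [wait]  node(6,5) S=287.2912 payoff=0.0000 vs cont=0.0000 → 0.0000 [wait]  node(6,6) S=456.7511 payoff=0.0000 vs cont=0.0000 → 0.0000 [wait]  ⇒ S*(6)=113.6600
t_5: node(5,0) S=35.6627 payoff=112.0373 vs cont=109.2295 → 112.0373 [stop]  node(5,1) S=56.6985 payoff=91.0015 vs cont=88.1937 → 91.0015 [stop]  node(5,2) S=90.1424 payoff=57.5576 vs cont=54.7498 → 57.5576 [stop]  node(5,3) S=143.3132 payoff=4.3868 vs cont=18.2941 → 18.2941 [wait]  node(5,4) S=227.8472 payoff=0.0000 vs cont=1.1252 → 1.1252 [wait]  node(5,5) S=362.2438 payoff=0.0000 vs cont=0.0000 → 0.0000 [wait]  ⇒ S*(5)=90.1424
t_4: node(4,0) S=44.9669 payoff=102.7331 vs cont=99.9253 → 102.7331 [stop]  node(4,1) S=71.4908 payoff=76.2092 vs cont=73.4014 → 76.2092 [stop]  node(4,2) S=113.6600 payoff=34.0400 vs cont=37.8317 → 37.8317 [wait]  node(4,3) S=180.7028 payoff=0.0000 vs cont=9.7992 → 9.7992 [wait]  node(4,4) S=287.2912 payoff=0.0000 vs cont=0.5699 → 0.5699 [wait]  ⇒ S*(4)=71.4908
t_3: node(3,0) S=56.6985 payoff=91.0015 vs cont=88.1937 → 91.0015 [stop]  node(3,1) S=90.1424 payoff=57.5576 vs cont=56.5491 → 57.5576 [stop]  node(3,2) S=143.3132 payoff=4.3868 vs cont=23.8102 → 23.8102 [wait]  node(3,3) S=227.8472 payoff=0.0000 vs cont=5.2333 → 5.2333 [wait]  ⇒ S*(3)=90.1424
t_2: node(2,0) S=71.4908 payoff=76.2092 vs cont=73.4014 → 76.2092 [stop]  node(2,1) S=113.6600 payoff=34.0400 vs cont=40.4492 → 40.4492 [wait]  node(2,2) S=180.7028 payoff=0.0000 vs cont=14.5422 → 14.5422 [wait]  ⇒ S*(2)=71.4908
t_1: node(1,0) S=90.1424 payoff=57.5576 vs cont=57.7912 → 57.7912 [wait]  node(1,1) S=143.3132 payoff=4.3868 vs cont=27.3866 → 27.3866 [wait]  ⇒ S*(1)=-
t_0: node(0,0) S=113.6600 payoff=34.0400 vs cont=42.2647 → 42.2647 [wait]  ⇒ S*(0)=-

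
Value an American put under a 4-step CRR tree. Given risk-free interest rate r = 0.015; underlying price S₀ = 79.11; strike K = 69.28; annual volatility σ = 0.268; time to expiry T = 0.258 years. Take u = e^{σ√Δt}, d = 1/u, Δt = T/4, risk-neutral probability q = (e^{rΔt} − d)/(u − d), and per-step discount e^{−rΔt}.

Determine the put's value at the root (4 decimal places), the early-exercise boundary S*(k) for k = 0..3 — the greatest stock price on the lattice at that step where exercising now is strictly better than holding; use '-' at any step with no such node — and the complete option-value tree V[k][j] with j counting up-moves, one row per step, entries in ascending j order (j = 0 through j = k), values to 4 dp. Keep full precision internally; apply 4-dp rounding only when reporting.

Δt=0.06450, u=1.07043, d=0.93420, q=0.49010, disc=e^(-rΔt)=0.99903
k=4 terminal: V=max(K-S,0) → 9.0250 0.2382 0.0000 0.0000 0.0000
k=3: j=0 S=64.4989 intr=4.7811 cont=4.7141 V=4.7811[EX]; j=1 S=73.9046 intr=0.0000 cont=0.1213 V=0.1213[hold]; j=2 S=84.6820 intr=0.0000 cont=0.0000 V=0.0000[hold]; j=3 S=97.0309 intr=0.0000 cont=0.0000 V=0.0000[hold]  S*(3)=64.4989
k=2: j=0 S=69.0418 intr=0.2382 cont=2.4949 V=2.4949[hold]; j=1 S=79.1100 intr=0.0000 cont=0.0618 V=0.0618[hold]; j=2 S=90.6464 intr=0.0000 cont=0.0000 V=0.0000[hold]  S*(2)=-
k=1: j=0 S=73.9046 intr=0.0000 cont=1.3012 V=1.3012[hold]; j=1 S=84.6820 intr=0.0000 cont=0.0315 V=0.0315[hold]  S*(1)=-
k=0: j=0 S=79.1100 intr=0.0000 cont=0.6783 V=0.6783[hold]  S*(0)=-

price = 0.6783
boundary = - - - 64.4989
tree:
0.6783
1.3012 0.0315
2.4949 0.0618 0.0000
4.7811 0.1213 0.0000 0.0000
9.0250 0.2382 0.0000 0.0000 0.0000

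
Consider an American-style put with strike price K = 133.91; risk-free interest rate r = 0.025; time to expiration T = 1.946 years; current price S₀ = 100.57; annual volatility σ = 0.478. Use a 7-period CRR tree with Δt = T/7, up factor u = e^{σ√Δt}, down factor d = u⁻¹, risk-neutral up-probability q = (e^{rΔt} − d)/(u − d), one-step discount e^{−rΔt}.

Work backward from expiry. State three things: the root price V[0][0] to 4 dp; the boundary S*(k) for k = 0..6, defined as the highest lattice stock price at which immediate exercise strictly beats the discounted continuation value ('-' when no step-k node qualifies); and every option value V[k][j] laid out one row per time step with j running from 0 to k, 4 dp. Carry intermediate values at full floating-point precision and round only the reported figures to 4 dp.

Δt=0.27800  u=1.28663  d=0.77722  q=0.45101  discount=0.99307
step 7 (expiry): payoffs max(K−S,0) = 116.6800 105.3870 86.6924 55.7448 4.5133 0.0000 0.0000 0.0000
step 6: (k=6,j=0): S=22.1687, (K−S)⁺=111.7413, hold=110.8139 ⇒ V=111.7413 exercise | (k=6,j=1): S=36.6986, (K−S)⁺=97.2114, hold=96.2840 ⇒ V=97.2114 exercise | (k=6,j=2): S=60.7518, (K−S)⁺=73.1582, hold=72.2308 ⇒ V=73.1582 exercise | (k=6,j=3): S=100.5700, (K−S)⁺=33.3400, hold=32.4126 ⇒ V=33.3400 exercise | (k=6,j=4): S=166.4861, (K−S)⁺=0.0000, hold=2.4606 ⇒ V=2.4606 continue | (k=6,j=5): S=275.6052, (K−S)⁺=0.0000, hold=0.0000 ⇒ V=0.0000 continue | (k=6,j=6): S=456.2438, (K−S)⁺=0.0000, hold=0.0000 ⇒ V=0.0000 continue  boundary S*=100.5700
step 5: (k=5,j=0): S=28.5230, (K−S)⁺=105.3870, hold=104.4596 ⇒ V=105.3870 exercise | (k=5,j=1): S=47.2176, (K−S)⁺=86.6924, hold=85.7649 ⇒ V=86.6924 exercise | (k=5,j=2): S=78.1652, (K−S)⁺=55.7448, hold=54.8173 ⇒ V=55.7448 exercise | (k=5,j=3): S=129.3967, (K−S)⁺=4.5133, hold=19.2785 ⇒ V=19.2785 continue | (k=5,j=4): S=214.2065, (K−S)⁺=0.0000, hold=1.3415 ⇒ V=1.3415 continue | (k=5,j=5): S=354.6028, (K−S)⁺=0.0000, hold=0.0000 ⇒ V=0.0000 continue  boundary S*=78.1652
step 4: (k=4,j=0): S=36.6986, (K−S)⁺=97.2114, hold=96.2840 ⇒ V=97.2114 exercise | (k=4,j=1): S=60.7518, (K−S)⁺=73.1582, hold=72.2308 ⇒ V=73.1582 exercise | (k=4,j=2): S=100.5700, (K−S)⁺=33.3400, hold=39.0257 ⇒ V=39.0257 continue | (k=4,j=3): S=166.4861, (K−S)⁺=0.0000, hold=11.1111 ⇒ V=11.1111 continue | (k=4,j=4): S=275.6052, (K−S)⁺=0.0000, hold=0.7313 ⇒ V=0.7313 continue  boundary S*=60.7518
step 3: (k=3,j=0): S=47.2176, (K−S)⁺=86.6924, hold=85.7649 ⇒ V=86.6924 exercise | (k=3,j=1): S=78.1652, (K−S)⁺=55.7448, hold=57.3639 ⇒ V=57.3639 continue | (k=3,j=2): S=129.3967, (K−S)⁺=4.5133, hold=26.2527 ⇒ V=26.2527 continue | (k=3,j=3): S=214.2065, (K−S)⁺=0.0000, hold=6.3852 ⇒ V=6.3852 continue  boundary S*=47.2176
step 2: (k=2,j=0): S=60.7518, (K−S)⁺=73.1582, hold=72.9560 ⇒ V=73.1582 exercise | (k=2,j=1): S=100.5700, (K−S)⁺=33.3400, hold=43.0322 ⇒ V=43.0322 continue | (k=2,j=2): S=166.4861, (K−S)⁺=0.0000, hold=17.1724 ⇒ V=17.1724 continue  boundary S*=60.7518
step 1: (k=1,j=0): S=78.1652, (K−S)⁺=55.7448, hold=59.1584 ⇒ V=59.1584 continue | (k=1,j=1): S=129.3967, (K−S)⁺=4.5133, hold=31.1518 ⇒ V=31.1518 continue  boundary S*=-
step 0: (k=0,j=0): S=100.5700, (K−S)⁺=33.3400, hold=46.2047 ⇒ V=46.2047 continue  boundary S*=-

price = 46.2047
boundary = - - 60.7518 47.2176 60.7518 78.1652 100.5700
tree:
46.2047
59.1584 31.1518
73.1582 43.0322 17.1724
86.6924 57.3639 26.2527 6.3852
97.2114 73.1582 39.0257 11.1111 0.7313
105.3870 86.6924 55.7448 19.2785 1.3415 0.0000
111.7413 97.2114 73.1582 33.3400 2.4606 0.0000 0.0000
116.6800 105.3870 86.6924 55.7448 4.5133 0.0000 0.0000 0.0000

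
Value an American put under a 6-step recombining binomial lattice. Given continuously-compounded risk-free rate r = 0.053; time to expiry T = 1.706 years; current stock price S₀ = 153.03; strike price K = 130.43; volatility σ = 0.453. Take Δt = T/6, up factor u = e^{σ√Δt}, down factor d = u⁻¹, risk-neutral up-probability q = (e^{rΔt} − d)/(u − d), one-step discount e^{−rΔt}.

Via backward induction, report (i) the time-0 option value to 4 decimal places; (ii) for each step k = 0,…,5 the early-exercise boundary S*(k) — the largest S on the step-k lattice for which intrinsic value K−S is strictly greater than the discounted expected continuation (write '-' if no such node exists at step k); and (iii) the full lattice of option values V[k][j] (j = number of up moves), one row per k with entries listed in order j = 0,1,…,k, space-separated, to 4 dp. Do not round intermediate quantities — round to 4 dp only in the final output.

Δt=0.28433  u=1.27322  d=0.78541  q=0.47103  discount=0.98504
step 6 (expiry): payoffs max(K−S,0) = 94.5092 72.1987 36.0312 0.0000 0.0000 0.0000 0.0000
step 5: (k=5,j=0): S=45.7353, (K−S)⁺=84.6947, hold=82.7439 ⇒ V=84.6947 exercise | (k=5,j=1): S=74.1415, (K−S)⁺=56.2885, hold=54.3377 ⇒ V=56.2885 exercise | (k=5,j=2): S=120.1909, (K−S)⁺=10.2391, hold=18.7744 ⇒ V=18.7744 continue | (k=5,j=3): S=194.8416, (K−S)⁺=0.0000, hold=0.0000 ⇒ V=0.0000 continue | (k=5,j=4): S=315.8579, (K−S)⁺=0.0000, hold=0.0000 ⇒ V=0.0000 continue | (k=5,j=5): S=512.0376, (K−S)⁺=0.0000, hold=0.0000 ⇒ V=0.0000 continue  boundary S*=74.1415
step 4: (k=4,j=0): S=58.2313, (K−S)⁺=72.1987, hold=70.2479 ⇒ V=72.1987 exercise | (k=4,j=1): S=94.3988, (K−S)⁺=36.0312, hold=38.0406 ⇒ V=38.0406 continue | (k=4,j=2): S=153.0300, (K−S)⁺=0.0000, hold=9.7825 ⇒ V=9.7825 continue | (k=4,j=3): S=248.0771, (K−S)⁺=0.0000, hold=0.0000 ⇒ V=0.0000 continue | (k=4,j=4): S=402.1581, (K−S)⁺=0.0000, hold=0.0000 ⇒ V=0.0000 continue  boundary S*=58.2313
step 3: (k=3,j=0): S=74.1415, (K−S)⁺=56.2885, hold=55.2700 ⇒ V=56.2885 exercise | (k=3,j=1): S=120.1909, (K−S)⁺=10.2391, hold=24.3603 ⇒ V=24.3603 continue | (k=3,j=2): S=194.8416, (K−S)⁺=0.0000, hold=5.0973 ⇒ V=5.0973 continue | (k=3,j=3): S=315.8579, (K−S)⁺=0.0000, hold=0.0000 ⇒ V=0.0000 continue  boundary S*=74.1415
step 2: (k=2,j=0): S=94.3988, (K−S)⁺=36.0312, hold=40.6324 ⇒ V=40.6324 continue | (k=2,j=1): S=153.0300, (K−S)⁺=0.0000, hold=15.0582 ⇒ V=15.0582 continue | (k=2,j=2): S=248.0771, (K−S)⁺=0.0000, hold=2.6560 ⇒ V=2.6560 continue  boundary S*=-
step 1: (k=1,j=0): S=120.1909, (K−S)⁺=10.2391, hold=28.1587 ⇒ V=28.1587 continue | (k=1,j=1): S=194.8416, (K−S)⁺=0.0000, hold=9.0786 ⇒ V=9.0786 continue  boundary S*=-
step 0: (k=0,j=0): S=153.0300, (K−S)⁺=0.0000, hold=18.8846 ⇒ V=18.8846 continue  boundary S*=-

price = 18.8846
boundary = - - - 74.1415 58.2313 74.1415
tree:
18.8846
28.1587 9.0786
40.6324 15.0582 2.6560
56.2885 24.3603 5.0973 0.0000
72.1987 38.0406 9.7825 0.0000 0.0000
84.6947 56.2885 18.7744 0.0000 0.0000 0.0000
94.5092 72.1987 36.0312 0.0000 0.0000 0.0000 0.0000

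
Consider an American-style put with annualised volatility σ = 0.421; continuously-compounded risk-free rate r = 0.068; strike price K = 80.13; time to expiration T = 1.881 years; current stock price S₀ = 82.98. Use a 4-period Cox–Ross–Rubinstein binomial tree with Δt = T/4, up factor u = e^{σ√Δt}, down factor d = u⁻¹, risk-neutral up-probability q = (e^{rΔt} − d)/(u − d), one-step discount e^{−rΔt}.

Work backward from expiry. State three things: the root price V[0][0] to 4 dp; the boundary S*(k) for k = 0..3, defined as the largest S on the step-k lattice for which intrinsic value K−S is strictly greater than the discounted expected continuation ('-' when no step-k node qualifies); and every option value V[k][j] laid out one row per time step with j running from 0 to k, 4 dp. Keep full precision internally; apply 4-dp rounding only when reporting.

params: Δt=0.47025 u=1.33469 d=0.74924 q=0.48382 e^(-rΔt)=0.96853
t_4 payoffs: 53.9813 33.5487 0.0000 0.0000 0.0000
t_3: node(3,0) S=34.9005 payoff=45.2295 vs cont=42.7078 → 45.2295 [stop]  node(3,1) S=62.1717 payoff=17.9583 vs cont=16.7720 → 17.9583 [stop]  node(3,2) S=110.7527 payoff=0.0000 vs cont=0.0000 → 0.0000 [wait]  node(3,3) S=197.2948 payoff=0.0000 vs cont=0.0000 → 0.0000 [wait]  ⇒ S*(3)=62.1717
t_2: node(2,0) S=46.5813 payoff=33.5487 vs cont=31.0269 → 33.5487 [stop]  node(2,1) S=82.9800 payoff=0.0000 vs cont=8.9779 → 8.9779 [wait]  node(2,2) S=147.8206 payoff=0.0000 vs cont=0.0000 → 0.0000 [wait]  ⇒ S*(2)=46.5813
t_1: node(1,0) S=62.1717 payoff=17.9583 vs cont=20.9791 → 20.9791 [wait]  node(1,1) S=110.7527 payoff=0.0000 vs cont=4.4883 → 4.4883 [wait]  ⇒ S*(1)=-
t_0: node(0,0) S=82.9800 payoff=0.0000 vs cont=12.5913 → 12.5913 [wait]  ⇒ S*(0)=-

price = 12.5913
boundary = - - 46.5813 62.1717
tree:
12.5913
20.9791 4.4883
33.5487 8.9779 0.0000
45.2295 17.9583 0.0000 0.0000
53.9813 33.5487 0.0000 0.0000 0.0000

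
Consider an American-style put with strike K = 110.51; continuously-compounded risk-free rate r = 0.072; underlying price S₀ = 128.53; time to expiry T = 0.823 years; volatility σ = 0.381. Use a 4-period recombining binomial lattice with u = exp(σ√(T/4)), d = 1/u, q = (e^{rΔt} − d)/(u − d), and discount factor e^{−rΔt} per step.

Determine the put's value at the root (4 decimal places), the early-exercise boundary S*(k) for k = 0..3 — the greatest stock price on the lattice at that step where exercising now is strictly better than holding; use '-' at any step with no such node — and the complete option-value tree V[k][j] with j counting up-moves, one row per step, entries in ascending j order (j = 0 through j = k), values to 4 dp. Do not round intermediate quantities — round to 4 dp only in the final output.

price = 7.5209
boundary = - - - 76.5314
tree:
7.5209
12.9251 2.3383
21.4865 4.7451 0.0000
33.9786 9.6293 0.0000 0.0000
46.1250 19.5407 0.0000 0.0000 0.0000

params: Δt=0.20575 u=1.18865 d=0.84129 q=0.49987 e^(-rΔt)=0.98530
t_4 payoffs: 46.1250 19.5407 0.0000 0.0000 0.0000
t_3: node(3,0) S=76.5314 payoff=33.9786 vs cont=32.3536 → 33.9786 [stop]  node(3,1) S=108.1308 payoff=2.3792 vs cont=9.6293 → 9.6293 [wait]  node(3,2) S=152.7775 payoff=0.0000 vs cont=0.0000 → 0.0000 [wait]  node(3,3) S=215.8586 payoff=0.0000 vs cont=0.0000 → 0.0000 [wait]  ⇒ S*(3)=76.5314
t_2: node(2,0) S=90.9693 payoff=19.5407 vs cont=21.4865 → 21.4865 [wait]  node(2,1) S=128.5300 payoff=0.0000 vs cont=4.7451 → 4.7451 [wait]  node(2,2) S=181.5994 payoff=0.0000 vs cont=0.0000 → 0.0000 [wait]  ⇒ S*(2)=-
t_1: node(1,0) S=108.1308 payoff=2.3792 vs cont=12.9251 → 12.9251 [wait]  node(1,1) S=152.7775 payoff=0.0000 vs cont=2.3383 → 2.3383 [wait]  ⇒ S*(1)=-
t_0: node(0,0) S=128.5300 payoff=0.0000 vs cont=7.5209 → 7.5209 [wait]  ⇒ S*(0)=-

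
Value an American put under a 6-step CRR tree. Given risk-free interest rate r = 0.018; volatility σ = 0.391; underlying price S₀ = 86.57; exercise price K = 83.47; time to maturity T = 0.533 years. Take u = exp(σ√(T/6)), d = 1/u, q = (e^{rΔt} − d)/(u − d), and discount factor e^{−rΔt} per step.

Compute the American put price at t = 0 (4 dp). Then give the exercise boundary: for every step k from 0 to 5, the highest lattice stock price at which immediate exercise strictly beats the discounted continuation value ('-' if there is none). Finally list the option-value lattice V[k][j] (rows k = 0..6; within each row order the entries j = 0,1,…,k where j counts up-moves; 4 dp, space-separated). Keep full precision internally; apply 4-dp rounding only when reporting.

Δt=0.08883, u=1.12360, d=0.89000, q=0.47775, disc=e^(-rΔt)=0.99840
k=6 terminal: V=max(K-S,0) → 40.4472 29.1548 14.8984 0.0000 0.0000 0.0000 0.0000
k=5: j=0 S=48.3404 intr=35.1296 cont=34.9963 V=35.1296[EX]; j=1 S=61.0285 intr=22.4415 cont=22.3081 V=22.4415[EX]; j=2 S=77.0470 intr=6.4230 cont=7.7683 V=7.7683[hold]; j=3 S=97.2700 intr=0.0000 cont=0.0000 V=0.0000[hold]; j=4 S=122.8010 intr=0.0000 cont=0.0000 V=0.0000[hold]; j=5 S=155.0332 intr=0.0000 cont=0.0000 V=0.0000[hold]  S*(5)=61.0285
k=4: j=0 S=54.3152 intr=29.1548 cont=29.0214 V=29.1548[EX]; j=1 S=68.5716 intr=14.8984 cont=15.4067 V=15.4067[hold]; j=2 S=86.5700 intr=0.0000 cont=4.0505 V=4.0505[hold]; j=3 S=109.2925 intr=0.0000 cont=0.0000 V=0.0000[hold]; j=4 S=137.9791 intr=0.0000 cont=0.0000 V=0.0000[hold]  S*(4)=54.3152
k=3: j=0 S=61.0285 intr=22.4415 cont=22.5506 V=22.5506[hold]; j=1 S=77.0470 intr=6.4230 cont=9.9653 V=9.9653[hold]; j=2 S=97.2700 intr=0.0000 cont=2.1120 V=2.1120[hold]; j=3 S=122.8010 intr=0.0000 cont=0.0000 V=0.0000[hold]  S*(3)=-
k=2: j=0 S=68.5716 intr=14.8984 cont=16.5116 V=16.5116[hold]; j=1 S=86.5700 intr=0.0000 cont=6.2035 V=6.2035[hold]; j=2 S=109.2925 intr=0.0000 cont=1.1012 V=1.1012[hold]  S*(2)=-
k=1: j=0 S=77.0470 intr=6.4230 cont=11.5684 V=11.5684[hold]; j=1 S=97.2700 intr=0.0000 cont=3.7599 V=3.7599[hold]  S*(1)=-
k=0: j=0 S=86.5700 intr=0.0000 cont=7.8253 V=7.8253[hold]  S*(0)=-

price = 7.8253
boundary = - - - - 54.3152 61.0285
tree:
7.8253
11.5684 3.7599
16.5116 6.2035 1.1012
22.5506 9.9653 2.1120 0.0000
29.1548 15.4067 4.0505 0.0000 0.0000
35.1296 22.4415 7.7683 0.0000 0.0000 0.0000
40.4472 29.1548 14.8984 0.0000 0.0000 0.0000 0.0000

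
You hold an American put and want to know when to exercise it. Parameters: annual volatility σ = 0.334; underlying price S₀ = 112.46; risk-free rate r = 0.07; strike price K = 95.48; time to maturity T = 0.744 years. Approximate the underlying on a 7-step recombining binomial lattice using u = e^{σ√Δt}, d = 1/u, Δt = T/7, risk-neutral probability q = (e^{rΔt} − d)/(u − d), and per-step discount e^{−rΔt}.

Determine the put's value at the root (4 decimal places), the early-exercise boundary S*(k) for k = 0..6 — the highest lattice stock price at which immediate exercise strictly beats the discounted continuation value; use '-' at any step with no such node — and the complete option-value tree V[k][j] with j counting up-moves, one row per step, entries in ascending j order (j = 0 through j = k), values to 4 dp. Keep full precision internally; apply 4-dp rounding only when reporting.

params: Δt=0.10629 u=1.11504 d=0.89683 q=0.50703 e^(-rΔt)=0.99259
t_7 payoffs: 43.0030 30.2348 14.3599 0.0000 0.0000 0.0000 0.0000 0.0000
t_6: node(6,0) S=58.5139 payoff=36.9661 vs cont=36.2584 → 36.9661 [stop]  node(6,1) S=72.7509 payoff=22.7291 vs cont=22.0213 → 22.7291 [stop]  node(6,2) S=90.4520 payoff=5.0280 vs cont=7.0266 → 7.0266 [wait]  node(6,3) S=112.4600 payoff=0.0000 vs cont=0.0000 → 0.0000 [wait]  node(6,4) S=139.8228 payoff=0.0000 vs cont=0.0000 → 0.0000 [wait]  node(6,5) S=173.8432 payoff=0.0000 vs cont=0.0000 → 0.0000 [wait]  node(6,6) S=216.1411 payoff=0.0000 vs cont=0.0000 → 0.0000 [wait]  ⇒ S*(6)=72.7509
t_5: node(5,0) S=65.2452 payoff=30.2348 vs cont=29.5270 → 30.2348 [stop]  node(5,1) S=81.1201 payoff=14.3599 vs cont=14.6580 → 14.6580 [wait]  node(5,2) S=100.8575 payoff=0.0000 vs cont=3.4382 → 3.4382 [wait]  node(5,3) S=125.3972 payoff=0.0000 vs cont=0.0000 → 0.0000 [wait]  node(5,4) S=155.9078 payoff=0.0000 vs cont=0.0000 → 0.0000 [wait]  node(5,5) S=193.8418 payoff=0.0000 vs cont=0.0000 → 0.0000 [wait]  ⇒ S*(5)=65.2452
t_4: node(4,0) S=72.7509 payoff=22.7291 vs cont=22.1714 → 22.7291 [stop]  node(4,1) S=90.4520 payoff=5.0280 vs cont=8.9028 → 8.9028 [wait]  node(4,2) S=112.4600 payoff=0.0000 vs cont=1.6824 → 1.6824 [wait]  node(4,3) S=139.8228 payoff=0.0000 vs cont=0.0000 → 0.0000 [wait]  node(4,4) S=173.8432 payoff=0.0000 vs cont=0.0000 → 0.0000 [wait]  ⇒ S*(4)=72.7509
t_3: node(3,0) S=81.1201 payoff=14.3599 vs cont=15.6022 → 15.6022 [wait]  node(3,1) S=100.8575 payoff=0.0000 vs cont=5.2030 → 5.2030 [wait]  node(3,2) S=125.3972 payoff=0.0000 vs cont=0.8232 → 0.8232 [wait]  node(3,3) S=155.9078 payoff=0.0000 vs cont=0.0000 → 0.0000 [wait]  ⇒ S*(3)=-
t_2: node(2,0) S=90.4520 payoff=5.0280 vs cont=10.2530 → 10.2530 [wait]  node(2,1) S=112.4600 payoff=0.0000 vs cont=2.9602 → 2.9602 [wait]  node(2,2) S=139.8228 payoff=0.0000 vs cont=0.4028 → 0.4028 [wait]  ⇒ S*(2)=-
t_1: node(1,0) S=100.8575 payoff=0.0000 vs cont=6.5068 → 6.5068 [wait]  node(1,1) S=125.3972 payoff=0.0000 vs cont=1.6512 → 1.6512 [wait]  ⇒ S*(1)=-
t_0: node(0,0) S=112.4600 payoff=0.0000 vs cont=4.0149 → 4.0149 [wait]  ⇒ S*(0)=-

price = 4.0149
boundary = - - - - 72.7509 65.2452 72.7509
tree:
4.0149
6.5068 1.6512
10.2530 2.9602 0.4028
15.6022 5.2030 0.8232 0.0000
22.7291 8.9028 1.6824 0.0000 0.0000
30.2348 14.6580 3.4382 0.0000 0.0000 0.0000
36.9661 22.7291 7.0266 0.0000 0.0000 0.0000 0.0000
43.0030 30.2348 14.3599 0.0000 0.0000 0.0000 0.0000 0.0000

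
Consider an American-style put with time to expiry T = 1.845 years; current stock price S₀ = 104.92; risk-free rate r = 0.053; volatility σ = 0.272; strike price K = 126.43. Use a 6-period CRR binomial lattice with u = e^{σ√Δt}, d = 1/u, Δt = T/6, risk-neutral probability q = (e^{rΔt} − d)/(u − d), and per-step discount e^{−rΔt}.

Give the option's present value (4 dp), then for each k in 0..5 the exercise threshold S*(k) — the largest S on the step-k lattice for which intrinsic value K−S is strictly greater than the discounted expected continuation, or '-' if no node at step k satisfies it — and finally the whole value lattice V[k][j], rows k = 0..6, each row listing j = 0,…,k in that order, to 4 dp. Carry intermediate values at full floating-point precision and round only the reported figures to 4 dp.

price = 24.9067
boundary = - 90.2304 77.5975 90.2304 77.5975 90.2304
tree:
24.9067
36.1996 15.1328
48.8325 23.8897 7.4209
59.6967 36.1996 13.1320 2.3134
69.0398 48.8325 22.4144 4.8646 0.0000
77.0749 59.6967 36.1996 10.2293 0.0000 0.0000
83.9849 69.0398 48.8325 21.5100 0.0000 0.0000 0.0000

Δt=0.30750  u=1.16280  d=0.85999  q=0.51663  discount=0.98383
step 6 (expiry): payoffs max(K−S,0) = 83.9849 69.0398 48.8325 21.5100 0.0000 0.0000 0.0000
step 5: (k=5,j=0): S=49.3551, (K−S)⁺=77.0749, hold=75.0311 ⇒ V=77.0749 exercise | (k=5,j=1): S=66.7333, (K−S)⁺=59.6967, hold=57.6529 ⇒ V=59.6967 exercise | (k=5,j=2): S=90.2304, (K−S)⁺=36.1996, hold=34.1558 ⇒ V=36.1996 exercise | (k=5,j=3): S=122.0010, (K−S)⁺=4.4290, hold=10.2293 ⇒ V=10.2293 continue | (k=5,j=4): S=164.9582, (K−S)⁺=0.0000, hold=0.0000 ⇒ V=0.0000 continue | (k=5,j=5): S=223.0408, (K−S)⁺=0.0000, hold=0.0000 ⇒ V=0.0000 continue  boundary S*=90.2304
step 4: (k=4,j=0): S=57.3902, (K−S)⁺=69.0398, hold=66.9960 ⇒ V=69.0398 exercise | (k=4,j=1): S=77.5975, (K−S)⁺=48.8325, hold=46.7887 ⇒ V=48.8325 exercise | (k=4,j=2): S=104.9200, (K−S)⁺=21.5100, hold=22.4144 ⇒ V=22.4144 continue | (k=4,j=3): S=141.8629, (K−S)⁺=0.0000, hold=4.8646 ⇒ V=4.8646 continue | (k=4,j=4): S=191.8135, (K−S)⁺=0.0000, hold=0.0000 ⇒ V=0.0000 continue  boundary S*=77.5975
step 3: (k=3,j=0): S=66.7333, (K−S)⁺=59.6967, hold=57.6529 ⇒ V=59.6967 exercise | (k=3,j=1): S=90.2304, (K−S)⁺=36.1996, hold=34.6154 ⇒ V=36.1996 exercise | (k=3,j=2): S=122.0010, (K−S)⁺=4.4290, hold=13.1320 ⇒ V=13.1320 continue | (k=3,j=3): S=164.9582, (K−S)⁺=0.0000, hold=2.3134 ⇒ V=2.3134 continue  boundary S*=90.2304
step 2: (k=2,j=0): S=77.5975, (K−S)⁺=48.8325, hold=46.7887 ⇒ V=48.8325 exercise | (k=2,j=1): S=104.9200, (K−S)⁺=21.5100, hold=23.8897 ⇒ V=23.8897 continue | (k=2,j=2): S=141.8629, (K−S)⁺=0.0000, hold=7.4209 ⇒ V=7.4209 continue  boundary S*=77.5975
step 1: (k=1,j=0): S=90.2304, (K−S)⁺=36.1996, hold=35.3653 ⇒ V=36.1996 exercise | (k=1,j=1): S=122.0010, (K−S)⁺=4.4290, hold=15.1328 ⇒ V=15.1328 continue  boundary S*=90.2304
step 0: (k=0,j=0): S=104.9200, (K−S)⁺=21.5100, hold=24.9067 ⇒ V=24.9067 continue  boundary S*=-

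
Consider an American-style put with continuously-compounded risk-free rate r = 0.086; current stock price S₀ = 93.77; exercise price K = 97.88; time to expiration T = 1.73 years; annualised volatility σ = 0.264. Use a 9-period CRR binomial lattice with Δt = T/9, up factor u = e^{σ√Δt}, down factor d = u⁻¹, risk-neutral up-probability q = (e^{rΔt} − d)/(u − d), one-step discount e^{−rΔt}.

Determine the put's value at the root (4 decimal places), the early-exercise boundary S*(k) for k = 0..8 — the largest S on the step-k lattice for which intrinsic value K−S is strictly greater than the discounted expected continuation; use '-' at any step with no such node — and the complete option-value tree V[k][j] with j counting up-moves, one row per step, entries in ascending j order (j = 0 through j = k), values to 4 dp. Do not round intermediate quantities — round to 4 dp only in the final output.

Δt=0.19222  u=1.12271  d=0.89070  q=0.54294  discount=0.98360
step 9 (expiry): payoffs max(K−S,0) = 64.7933 56.1749 45.3116 31.6186 14.3589 0.0000 0.0000 0.0000 0.0000 0.0000
step 8: (k=8,j=0): S=37.1468, (K−S)⁺=60.7332, hold=59.1284 ⇒ V=60.7332 exercise | (k=8,j=1): S=46.8228, (K−S)⁺=51.0572, hold=49.4525 ⇒ V=51.0572 exercise | (k=8,j=2): S=59.0191, (K−S)⁺=38.8609, hold=37.2561 ⇒ V=38.8609 exercise | (k=8,j=3): S=74.3924, (K−S)⁺=23.4876, hold=21.8829 ⇒ V=23.4876 exercise | (k=8,j=4): S=93.7700, (K−S)⁺=4.1100, hold=6.4553 ⇒ V=6.4553 continue | (k=8,j=5): S=118.1951, (K−S)⁺=0.0000, hold=0.0000 ⇒ V=0.0000 continue | (k=8,j=6): S=148.9825, (K−S)⁺=0.0000, hold=0.0000 ⇒ V=0.0000 continue | (k=8,j=7): S=187.7893, (K−S)⁺=0.0000, hold=0.0000 ⇒ V=0.0000 continue | (k=8,j=8): S=236.7045, (K−S)⁺=0.0000, hold=0.0000 ⇒ V=0.0000 continue  boundary S*=74.3924
step 7: (k=7,j=0): S=41.7051, (K−S)⁺=56.1749, hold=54.5701 ⇒ V=56.1749 exercise | (k=7,j=1): S=52.5684, (K−S)⁺=45.3116, hold=43.7068 ⇒ V=45.3116 exercise | (k=7,j=2): S=66.2614, (K−S)⁺=31.6186, hold=30.0139 ⇒ V=31.6186 exercise | (k=7,j=3): S=83.5211, (K−S)⁺=14.3589, hold=14.0066 ⇒ V=14.3589 exercise | (k=7,j=4): S=105.2766, (K−S)⁺=0.0000, hold=2.9021 ⇒ V=2.9021 continue | (k=7,j=5): S=132.6989, (K−S)⁺=0.0000, hold=0.0000 ⇒ V=0.0000 continue | (k=7,j=6): S=167.2642, (K−S)⁺=0.0000, hold=0.0000 ⇒ V=0.0000 continue | (k=7,j=7): S=210.8330, (K−S)⁺=0.0000, hold=0.0000 ⇒ V=0.0000 continue  boundary S*=83.5211
step 6: (k=6,j=0): S=46.8228, (K−S)⁺=51.0572, hold=49.4525 ⇒ V=51.0572 exercise | (k=6,j=1): S=59.0191, (K−S)⁺=38.8609, hold=37.2561 ⇒ V=38.8609 exercise | (k=6,j=2): S=74.3924, (K−S)⁺=23.4876, hold=21.8829 ⇒ V=23.4876 exercise | (k=6,j=3): S=93.7700, (K−S)⁺=4.1100, hold=8.0051 ⇒ V=8.0051 continue | (k=6,j=4): S=118.1951, (K−S)⁺=0.0000, hold=1.3047 ⇒ V=1.3047 continue | (k=6,j=5): S=148.9825, (K−S)⁺=0.0000, hold=0.0000 ⇒ V=0.0000 continue | (k=6,j=6): S=187.7893, (K−S)⁺=0.0000, hold=0.0000 ⇒ V=0.0000 continue  boundary S*=74.3924
step 5: (k=5,j=0): S=52.5684, (K−S)⁺=45.3116, hold=43.7068 ⇒ V=45.3116 exercise | (k=5,j=1): S=66.2614, (K−S)⁺=31.6186, hold=30.0139 ⇒ V=31.6186 exercise | (k=5,j=2): S=83.5211, (K−S)⁺=14.3589, hold=14.8343 ⇒ V=14.8343 continue | (k=5,j=3): S=105.2766, (K−S)⁺=0.0000, hold=4.2956 ⇒ V=4.2956 continue | (k=5,j=4): S=132.6989, (K−S)⁺=0.0000, hold=0.5865 ⇒ V=0.5865 continue | (k=5,j=5): S=167.2642, (K−S)⁺=0.0000, hold=0.0000 ⇒ V=0.0000 continue  boundary S*=66.2614
step 4: (k=4,j=0): S=59.0191, (K−S)⁺=38.8609, hold=37.2561 ⇒ V=38.8609 exercise | (k=4,j=1): S=74.3924, (K−S)⁺=23.4876, hold=22.1368 ⇒ V=23.4876 exercise | (k=4,j=2): S=93.7700, (K−S)⁺=4.1100, hold=8.9630 ⇒ V=8.9630 continue | (k=4,j=3): S=118.1951, (K−S)⁺=0.0000, hold=2.2444 ⇒ V=2.2444 continue | (k=4,j=4): S=148.9825, (K−S)⁺=0.0000, hold=0.2637 ⇒ V=0.2637 continue  boundary S*=74.3924
step 3: (k=3,j=0): S=66.2614, (K−S)⁺=31.6186, hold=30.0139 ⇒ V=31.6186 exercise | (k=3,j=1): S=83.5211, (K−S)⁺=14.3589, hold=15.3458 ⇒ V=15.3458 continue | (k=3,j=2): S=105.2766, (K−S)⁺=0.0000, hold=5.2281 ⇒ V=5.2281 continue | (k=3,j=3): S=132.6989, (K−S)⁺=0.0000, hold=1.1498 ⇒ V=1.1498 continue  boundary S*=66.2614
step 2: (k=2,j=0): S=74.3924, (K−S)⁺=23.4876, hold=22.4099 ⇒ V=23.4876 exercise | (k=2,j=1): S=93.7700, (K−S)⁺=4.1100, hold=9.6910 ⇒ V=9.6910 continue | (k=2,j=2): S=118.1951, (K−S)⁺=0.0000, hold=2.9644 ⇒ V=2.9644 continue  boundary S*=74.3924
step 1: (k=1,j=0): S=83.5211, (K−S)⁺=14.3589, hold=15.7346 ⇒ V=15.7346 continue | (k=1,j=1): S=105.2766, (K−S)⁺=0.0000, hold=5.9398 ⇒ V=5.9398 continue  boundary S*=-
step 0: (k=0,j=0): S=93.7700, (K−S)⁺=4.1100, hold=10.2458 ⇒ V=10.2458 continue  boundary S*=-

price = 10.2458
boundary = - - 74.3924 66.2614 74.3924 66.2614 74.3924 83.5211 74.3924
tree:
10.2458
15.7346 5.9398
23.4876 9.6910 2.9644
31.6186 15.3458 5.2281 1.1498
38.8609 23.4876 8.9630 2.2444 0.2637
45.3116 31.6186 14.8343 4.2956 0.5865 0.0000
51.0572 38.8609 23.4876 8.0051 1.3047 0.0000 0.0000
56.1749 45.3116 31.6186 14.3589 2.9021 0.0000 0.0000 0.0000
60.7332 51.0572 38.8609 23.4876 6.4553 0.0000 0.0000 0.0000 0.0000
64.7933 56.1749 45.3116 31.6186 14.3589 0.0000 0.0000 0.0000 0.0000 0.0000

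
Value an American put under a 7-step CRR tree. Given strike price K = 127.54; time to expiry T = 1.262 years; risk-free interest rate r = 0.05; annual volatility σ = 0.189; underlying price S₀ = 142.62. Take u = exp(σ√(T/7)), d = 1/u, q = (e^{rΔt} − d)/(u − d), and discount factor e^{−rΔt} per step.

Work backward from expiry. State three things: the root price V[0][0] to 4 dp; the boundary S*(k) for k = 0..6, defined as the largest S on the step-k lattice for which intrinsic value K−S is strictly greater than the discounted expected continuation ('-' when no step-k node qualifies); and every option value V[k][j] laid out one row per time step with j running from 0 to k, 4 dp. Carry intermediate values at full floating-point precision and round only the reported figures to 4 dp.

Δt=0.18029, u=1.08356, d=0.92289, q=0.53631, disc=e^(-rΔt)=0.99103
k=7 terminal: V=max(K-S,0) → 46.2163 32.0582 15.4351 0.0000 0.0000 0.0000 0.0000 0.0000
k=6: j=0 S=88.1189 intr=39.4211 cont=38.2766 V=39.4211[EX]; j=1 S=103.4601 intr=24.0799 cont=22.9354 V=24.0799[EX]; j=2 S=121.4721 intr=6.0679 cont=7.0929 V=7.0929[hold]; j=3 S=142.6200 intr=0.0000 cont=0.0000 V=0.0000[hold]; j=4 S=167.4497 intr=0.0000 cont=0.0000 V=0.0000[hold]; j=5 S=196.6021 intr=0.0000 cont=0.0000 V=0.0000[hold]; j=6 S=230.8299 intr=0.0000 cont=0.0000 V=0.0000[hold]  S*(6)=103.4601
k=5: j=0 S=95.4818 intr=32.0582 cont=30.9136 V=32.0582[EX]; j=1 S=112.1049 intr=15.4351 cont=14.8354 V=15.4351[EX]; j=2 S=131.6220 intr=0.0000 cont=3.2594 V=3.2594[hold]; j=3 S=154.5370 intr=0.0000 cont=0.0000 V=0.0000[hold]; j=4 S=181.4413 intr=0.0000 cont=0.0000 V=0.0000[hold]; j=5 S=213.0297 intr=0.0000 cont=0.0000 V=0.0000[hold]  S*(5)=112.1049
k=4: j=0 S=103.4601 intr=24.0799 cont=22.9354 V=24.0799[EX]; j=1 S=121.4721 intr=6.0679 cont=8.8253 V=8.8253[hold]; j=2 S=142.6200 intr=0.0000 cont=1.4978 V=1.4978[hold]; j=3 S=167.4497 intr=0.0000 cont=0.0000 V=0.0000[hold]; j=4 S=196.6021 intr=0.0000 cont=0.0000 V=0.0000[hold]  S*(4)=103.4601
k=3: j=0 S=112.1049 intr=15.4351 cont=15.7561 V=15.7561[hold]; j=1 S=131.6220 intr=0.0000 cont=4.8516 V=4.8516[hold]; j=2 S=154.5370 intr=0.0000 cont=0.6883 V=0.6883[hold]; j=3 S=181.4413 intr=0.0000 cont=0.0000 V=0.0000[hold]  S*(3)=-
k=2: j=0 S=121.4721 intr=6.0679 cont=9.8190 V=9.8190[hold]; j=1 S=142.6200 intr=0.0000 cont=2.5953 V=2.5953[hold]; j=2 S=167.4497 intr=0.0000 cont=0.3163 V=0.3163[hold]  S*(2)=-
k=1: j=0 S=131.6220 intr=0.0000 cont=5.8916 V=5.8916[hold]; j=1 S=154.5370 intr=0.0000 cont=1.3607 V=1.3607[hold]  S*(1)=-
k=0: j=0 S=142.6200 intr=0.0000 cont=3.4306 V=3.4306[hold]  S*(0)=-

price = 3.4306
boundary = - - - - 103.4601 112.1049 103.4601
tree:
3.4306
5.8916 1.3607
9.8190 2.5953 0.3163
15.7561 4.8516 0.6883 0.0000
24.0799 8.8253 1.4978 0.0000 0.0000
32.0582 15.4351 3.2594 0.0000 0.0000 0.0000
39.4211 24.0799 7.0929 0.0000 0.0000 0.0000 0.0000
46.2163 32.0582 15.4351 0.0000 0.0000 0.0000 0.0000 0.0000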